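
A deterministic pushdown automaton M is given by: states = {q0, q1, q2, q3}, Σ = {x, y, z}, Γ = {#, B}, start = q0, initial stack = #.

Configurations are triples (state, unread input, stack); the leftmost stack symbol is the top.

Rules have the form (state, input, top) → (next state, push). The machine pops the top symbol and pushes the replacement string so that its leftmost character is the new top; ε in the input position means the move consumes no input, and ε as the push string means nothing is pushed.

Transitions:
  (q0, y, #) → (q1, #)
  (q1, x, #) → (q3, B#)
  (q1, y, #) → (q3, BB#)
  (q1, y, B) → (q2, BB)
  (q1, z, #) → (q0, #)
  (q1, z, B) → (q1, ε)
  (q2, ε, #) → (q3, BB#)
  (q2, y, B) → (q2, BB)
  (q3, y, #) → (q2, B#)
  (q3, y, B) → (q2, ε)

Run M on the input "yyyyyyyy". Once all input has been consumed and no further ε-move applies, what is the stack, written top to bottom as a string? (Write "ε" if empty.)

BBBBBB#

(q0, yyyyyyyy, #) ⊢ (q1, yyyyyyy, #) ⊢ (q3, yyyyyy, BB#) ⊢ (q2, yyyyy, B#) ⊢ (q2, yyyy, BB#) ⊢ (q2, yyy, BBB#) ⊢ (q2, yy, BBBB#) ⊢ (q2, y, BBBBB#) ⊢ (q2, ε, BBBBBB#)
All input consumed in state q2 with stack BBBBBB#.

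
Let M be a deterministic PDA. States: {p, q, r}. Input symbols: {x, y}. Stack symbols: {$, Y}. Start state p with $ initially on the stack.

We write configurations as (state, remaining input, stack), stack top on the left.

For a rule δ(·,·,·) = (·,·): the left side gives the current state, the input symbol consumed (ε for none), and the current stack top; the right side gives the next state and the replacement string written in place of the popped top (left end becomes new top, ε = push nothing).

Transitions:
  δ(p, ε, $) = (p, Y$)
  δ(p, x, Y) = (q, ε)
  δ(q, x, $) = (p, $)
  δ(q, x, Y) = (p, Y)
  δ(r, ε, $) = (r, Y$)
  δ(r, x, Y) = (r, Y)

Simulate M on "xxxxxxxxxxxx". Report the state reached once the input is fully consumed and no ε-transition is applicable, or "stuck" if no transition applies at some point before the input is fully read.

p

(p, xxxxxxxxxxxx, $) ⊢ (p, xxxxxxxxxxxx, Y$) ⊢ (q, xxxxxxxxxxx, $) ⊢ (p, xxxxxxxxxx, $) ⊢ (p, xxxxxxxxxx, Y$) ⊢ (q, xxxxxxxxx, $) ⊢ (p, xxxxxxxx, $) ⊢ (p, xxxxxxxx, Y$) ⊢ (q, xxxxxxx, $) ⊢ (p, xxxxxx, $) ⊢ (p, xxxxxx, Y$) ⊢ (q, xxxxx, $) ⊢ (p, xxxx, $) ⊢ (p, xxxx, Y$) ⊢ (q, xxx, $) ⊢ (p, xx, $) ⊢ (p, xx, Y$) ⊢ (q, x, $) ⊢ (p, ε, $) ⊢ (p, ε, Y$)
All input consumed; M is in state p.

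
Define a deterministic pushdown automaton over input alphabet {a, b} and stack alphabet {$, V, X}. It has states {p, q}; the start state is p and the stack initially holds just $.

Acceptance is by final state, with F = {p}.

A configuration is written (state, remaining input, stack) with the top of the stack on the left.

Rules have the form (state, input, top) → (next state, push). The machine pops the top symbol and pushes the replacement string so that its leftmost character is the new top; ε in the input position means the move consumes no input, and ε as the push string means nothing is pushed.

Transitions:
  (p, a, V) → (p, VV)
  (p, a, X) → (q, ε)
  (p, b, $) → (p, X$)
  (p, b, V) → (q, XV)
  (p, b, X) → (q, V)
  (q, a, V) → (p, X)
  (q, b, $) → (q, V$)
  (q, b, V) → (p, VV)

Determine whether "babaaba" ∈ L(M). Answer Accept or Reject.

Accept

(p, babaaba, $)
  read b, top $: go to p, push X$ → (p, abaaba, X$)
  read a, top X: go to q, push ε → (q, baaba, $)
  read b, top $: go to q, push V$ → (q, aaba, V$)
  read a, top V: go to p, push X → (p, aba, X$)
  read a, top X: go to q, push ε → (q, ba, $)
  read b, top $: go to q, push V$ → (q, a, V$)
  read a, top V: go to p, push X → (p, ε, X$)
All input consumed; state p ∈ F.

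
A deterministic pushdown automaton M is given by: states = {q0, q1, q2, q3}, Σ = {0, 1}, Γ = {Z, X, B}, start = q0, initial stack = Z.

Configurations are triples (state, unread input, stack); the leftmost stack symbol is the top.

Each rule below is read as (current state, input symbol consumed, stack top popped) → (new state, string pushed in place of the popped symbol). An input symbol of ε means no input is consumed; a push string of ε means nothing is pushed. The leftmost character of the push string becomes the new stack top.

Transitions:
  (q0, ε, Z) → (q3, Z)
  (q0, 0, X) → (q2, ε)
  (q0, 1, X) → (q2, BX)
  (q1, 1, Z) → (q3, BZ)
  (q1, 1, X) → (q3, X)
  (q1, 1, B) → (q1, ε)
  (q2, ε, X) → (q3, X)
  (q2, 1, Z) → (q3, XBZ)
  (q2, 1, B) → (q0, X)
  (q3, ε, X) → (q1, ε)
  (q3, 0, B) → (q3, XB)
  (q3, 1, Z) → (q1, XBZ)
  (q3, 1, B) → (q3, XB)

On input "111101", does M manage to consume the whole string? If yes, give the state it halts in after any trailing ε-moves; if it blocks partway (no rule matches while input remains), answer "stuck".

q1

(q0, 111101, Z)
  ε-move, top Z: go to q3, push Z → (q3, 111101, Z)
  read 1, top Z: go to q1, push XBZ → (q1, 11101, XBZ)
  read 1, top X: go to q3, push X → (q3, 1101, XBZ)
  ε-move, top X: go to q1, push ε → (q1, 1101, BZ)
  read 1, top B: go to q1, push ε → (q1, 101, Z)
  read 1, top Z: go to q3, push BZ → (q3, 01, BZ)
  read 0, top B: go to q3, push XB → (q3, 1, XBZ)
  ε-move, top X: go to q1, push ε → (q1, 1, BZ)
  read 1, top B: go to q1, push ε → (q1, ε, Z)
All input consumed; M is in state q1.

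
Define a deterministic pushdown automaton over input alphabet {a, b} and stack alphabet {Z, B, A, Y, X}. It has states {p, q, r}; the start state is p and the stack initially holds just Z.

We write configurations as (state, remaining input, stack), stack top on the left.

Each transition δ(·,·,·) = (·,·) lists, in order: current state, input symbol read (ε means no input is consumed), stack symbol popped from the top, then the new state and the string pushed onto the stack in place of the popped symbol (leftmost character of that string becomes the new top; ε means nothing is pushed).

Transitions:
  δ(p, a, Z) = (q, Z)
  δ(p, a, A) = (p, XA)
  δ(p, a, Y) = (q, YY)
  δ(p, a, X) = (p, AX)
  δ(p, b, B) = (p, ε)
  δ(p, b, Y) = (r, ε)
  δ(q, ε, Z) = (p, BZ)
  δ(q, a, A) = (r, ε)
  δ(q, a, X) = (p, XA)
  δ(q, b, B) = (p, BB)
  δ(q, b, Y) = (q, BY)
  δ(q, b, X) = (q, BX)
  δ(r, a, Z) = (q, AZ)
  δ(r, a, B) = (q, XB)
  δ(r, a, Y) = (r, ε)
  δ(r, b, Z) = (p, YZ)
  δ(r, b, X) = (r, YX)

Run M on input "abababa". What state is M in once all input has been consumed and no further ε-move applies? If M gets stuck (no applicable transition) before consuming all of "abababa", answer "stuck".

(p, abababa, Z)
  read a, top Z: go to q, push Z → (q, bababa, Z)
  ε-move, top Z: go to p, push BZ → (p, bababa, BZ)
  read b, top B: go to p, push ε → (p, ababa, Z)
  read a, top Z: go to q, push Z → (q, baba, Z)
  ε-move, top Z: go to p, push BZ → (p, baba, BZ)
  read b, top B: go to p, push ε → (p, aba, Z)
  read a, top Z: go to q, push Z → (q, ba, Z)
  ε-move, top Z: go to p, push BZ → (p, ba, BZ)
  read b, top B: go to p, push ε → (p, a, Z)
  read a, top Z: go to q, push Z → (q, ε, Z)
  ε-move, top Z: go to p, push BZ → (p, ε, BZ)
All input consumed; M is in state p.

p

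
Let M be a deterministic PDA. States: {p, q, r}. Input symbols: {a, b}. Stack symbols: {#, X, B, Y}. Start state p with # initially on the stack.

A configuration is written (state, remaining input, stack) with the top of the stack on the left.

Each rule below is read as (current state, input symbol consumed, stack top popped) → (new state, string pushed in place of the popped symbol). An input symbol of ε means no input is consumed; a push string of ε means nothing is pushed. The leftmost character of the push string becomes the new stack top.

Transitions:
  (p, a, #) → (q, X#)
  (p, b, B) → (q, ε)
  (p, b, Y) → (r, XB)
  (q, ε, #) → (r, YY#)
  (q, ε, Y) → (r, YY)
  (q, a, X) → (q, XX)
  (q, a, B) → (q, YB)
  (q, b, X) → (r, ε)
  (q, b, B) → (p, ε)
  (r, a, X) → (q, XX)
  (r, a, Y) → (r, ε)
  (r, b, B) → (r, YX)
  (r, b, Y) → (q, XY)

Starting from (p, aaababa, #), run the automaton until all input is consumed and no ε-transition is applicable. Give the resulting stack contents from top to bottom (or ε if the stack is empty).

(p, aaababa, #)
  read a, top #: go to q, push X# → (q, aababa, X#)
  read a, top X: go to q, push XX → (q, ababa, XX#)
  read a, top X: go to q, push XX → (q, baba, XXX#)
  read b, top X: go to r, push ε → (r, aba, XX#)
  read a, top X: go to q, push XX → (q, ba, XXX#)
  read b, top X: go to r, push ε → (r, a, XX#)
  read a, top X: go to q, push XX → (q, ε, XXX#)
All input consumed in state q with stack XXX#.

XXX#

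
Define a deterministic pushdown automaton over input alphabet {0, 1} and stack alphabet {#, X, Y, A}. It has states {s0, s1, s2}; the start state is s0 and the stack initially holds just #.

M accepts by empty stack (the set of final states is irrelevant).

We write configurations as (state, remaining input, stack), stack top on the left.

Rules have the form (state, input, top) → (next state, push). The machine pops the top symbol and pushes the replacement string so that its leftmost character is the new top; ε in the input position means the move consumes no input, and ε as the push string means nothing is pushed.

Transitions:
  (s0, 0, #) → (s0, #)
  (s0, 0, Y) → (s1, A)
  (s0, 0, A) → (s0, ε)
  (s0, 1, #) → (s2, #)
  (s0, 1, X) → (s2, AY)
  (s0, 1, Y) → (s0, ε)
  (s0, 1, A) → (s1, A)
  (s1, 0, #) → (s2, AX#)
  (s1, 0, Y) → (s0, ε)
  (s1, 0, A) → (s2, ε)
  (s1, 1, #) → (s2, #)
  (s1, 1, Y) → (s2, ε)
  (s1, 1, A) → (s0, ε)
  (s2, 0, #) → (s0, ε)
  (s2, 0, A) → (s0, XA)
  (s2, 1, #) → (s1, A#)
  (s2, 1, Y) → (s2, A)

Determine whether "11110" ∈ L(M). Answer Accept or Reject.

Accept

(s0, 11110, #) ⊢ (s2, 1110, #) ⊢ (s1, 110, A#) ⊢ (s0, 10, #) ⊢ (s2, 0, #) ⊢ (s0, ε, ε)
All input consumed and the stack is empty.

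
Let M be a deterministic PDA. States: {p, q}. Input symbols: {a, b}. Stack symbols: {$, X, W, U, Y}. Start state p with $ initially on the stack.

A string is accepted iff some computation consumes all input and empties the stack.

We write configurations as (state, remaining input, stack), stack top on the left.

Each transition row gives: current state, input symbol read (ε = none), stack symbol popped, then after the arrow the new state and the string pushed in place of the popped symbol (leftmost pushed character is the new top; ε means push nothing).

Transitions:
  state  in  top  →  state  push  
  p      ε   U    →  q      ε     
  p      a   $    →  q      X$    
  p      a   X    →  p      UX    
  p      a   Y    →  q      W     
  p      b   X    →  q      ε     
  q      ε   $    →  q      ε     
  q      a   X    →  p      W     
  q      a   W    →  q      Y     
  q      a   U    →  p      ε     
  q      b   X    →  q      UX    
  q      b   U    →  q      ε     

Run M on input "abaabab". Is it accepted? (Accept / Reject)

(p, abaabab, $) ⊢ (q, baabab, X$) ⊢ (q, aabab, UX$) ⊢ (p, abab, X$) ⊢ (p, bab, UX$) ⊢ (q, bab, X$) ⊢ (q, ab, UX$) ⊢ (p, b, X$) ⊢ (q, ε, $) ⊢ (q, ε, ε)
All input consumed and the stack is empty.

Accept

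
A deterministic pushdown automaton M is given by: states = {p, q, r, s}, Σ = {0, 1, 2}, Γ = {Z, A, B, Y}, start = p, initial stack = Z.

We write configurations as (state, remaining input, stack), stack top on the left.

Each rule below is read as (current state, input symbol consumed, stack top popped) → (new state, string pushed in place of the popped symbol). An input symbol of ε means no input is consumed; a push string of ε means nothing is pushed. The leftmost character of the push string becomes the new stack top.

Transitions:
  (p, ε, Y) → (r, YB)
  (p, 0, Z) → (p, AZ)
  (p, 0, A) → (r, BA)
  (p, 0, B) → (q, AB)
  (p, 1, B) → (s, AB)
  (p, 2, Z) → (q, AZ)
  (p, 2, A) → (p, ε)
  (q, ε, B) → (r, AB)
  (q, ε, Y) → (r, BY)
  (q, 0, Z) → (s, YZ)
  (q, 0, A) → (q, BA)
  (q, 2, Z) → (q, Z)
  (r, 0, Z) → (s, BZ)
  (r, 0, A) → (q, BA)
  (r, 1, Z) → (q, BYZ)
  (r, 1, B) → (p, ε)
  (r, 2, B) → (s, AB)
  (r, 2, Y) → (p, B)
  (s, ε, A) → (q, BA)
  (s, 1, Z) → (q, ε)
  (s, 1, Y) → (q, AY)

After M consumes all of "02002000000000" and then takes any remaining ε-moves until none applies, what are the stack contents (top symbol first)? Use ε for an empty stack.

ABABABABABABABABABABABAZ

(p, 02002000000000, Z)
  read 0, top Z: go to p, push AZ → (p, 2002000000000, AZ)
  read 2, top A: go to p, push ε → (p, 002000000000, Z)
  read 0, top Z: go to p, push AZ → (p, 02000000000, AZ)
  read 0, top A: go to r, push BA → (r, 2000000000, BAZ)
  read 2, top B: go to s, push AB → (s, 000000000, ABAZ)
  ε-move, top A: go to q, push BA → (q, 000000000, BABAZ)
  ε-move, top B: go to r, push AB → (r, 000000000, ABABAZ)
  read 0, top A: go to q, push BA → (q, 00000000, BABABAZ)
  ε-move, top B: go to r, push AB → (r, 00000000, ABABABAZ)
  read 0, top A: go to q, push BA → (q, 0000000, BABABABAZ)
  ε-move, top B: go to r, push AB → (r, 0000000, ABABABABAZ)
  read 0, top A: go to q, push BA → (q, 000000, BABABABABAZ)
  ε-move, top B: go to r, push AB → (r, 000000, ABABABABABAZ)
  read 0, top A: go to q, push BA → (q, 00000, BABABABABABAZ)
  ε-move, top B: go to r, push AB → (r, 00000, ABABABABABABAZ)
  read 0, top A: go to q, push BA → (q, 0000, BABABABABABABAZ)
  ε-move, top B: go to r, push AB → (r, 0000, ABABABABABABABAZ)
  read 0, top A: go to q, push BA → (q, 000, BABABABABABABABAZ)
  ε-move, top B: go to r, push AB → (r, 000, ABABABABABABABABAZ)
  read 0, top A: go to q, push BA → (q, 00, BABABABABABABABABAZ)
  ε-move, top B: go to r, push AB → (r, 00, ABABABABABABABABABAZ)
  read 0, top A: go to q, push BA → (q, 0, BABABABABABABABABABAZ)
  ε-move, top B: go to r, push AB → (r, 0, ABABABABABABABABABABAZ)
  read 0, top A: go to q, push BA → (q, ε, BABABABABABABABABABABAZ)
  ε-move, top B: go to r, push AB → (r, ε, ABABABABABABABABABABABAZ)
All input consumed in state r with stack ABABABABABABABABABABABAZ.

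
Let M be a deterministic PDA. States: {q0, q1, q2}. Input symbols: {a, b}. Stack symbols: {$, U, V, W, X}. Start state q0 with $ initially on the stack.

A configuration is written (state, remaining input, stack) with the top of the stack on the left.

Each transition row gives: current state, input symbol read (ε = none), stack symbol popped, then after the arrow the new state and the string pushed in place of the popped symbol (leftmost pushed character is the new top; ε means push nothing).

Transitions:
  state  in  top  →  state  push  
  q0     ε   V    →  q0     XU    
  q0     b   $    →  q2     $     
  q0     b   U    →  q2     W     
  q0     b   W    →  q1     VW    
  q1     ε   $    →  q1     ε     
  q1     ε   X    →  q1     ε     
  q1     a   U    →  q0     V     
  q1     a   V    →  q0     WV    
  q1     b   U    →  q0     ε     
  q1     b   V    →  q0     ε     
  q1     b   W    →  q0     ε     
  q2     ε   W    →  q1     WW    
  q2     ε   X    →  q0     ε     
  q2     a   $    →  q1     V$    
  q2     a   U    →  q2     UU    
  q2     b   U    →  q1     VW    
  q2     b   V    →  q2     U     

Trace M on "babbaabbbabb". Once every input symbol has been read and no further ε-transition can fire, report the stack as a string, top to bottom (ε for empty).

(q0, babbaabbbabb, $)
  read b, top $: go to q2, push $ → (q2, abbaabbbabb, $)
  read a, top $: go to q1, push V$ → (q1, bbaabbbabb, V$)
  read b, top V: go to q0, push ε → (q0, baabbbabb, $)
  read b, top $: go to q2, push $ → (q2, aabbbabb, $)
  read a, top $: go to q1, push V$ → (q1, abbbabb, V$)
  read a, top V: go to q0, push WV → (q0, bbbabb, WV$)
  read b, top W: go to q1, push VW → (q1, bbabb, VWV$)
  read b, top V: go to q0, push ε → (q0, babb, WV$)
  read b, top W: go to q1, push VW → (q1, abb, VWV$)
  read a, top V: go to q0, push WV → (q0, bb, WVWV$)
  read b, top W: go to q1, push VW → (q1, b, VWVWV$)
  read b, top V: go to q0, push ε → (q0, ε, WVWV$)
All input consumed in state q0 with stack WVWV$.

WVWV$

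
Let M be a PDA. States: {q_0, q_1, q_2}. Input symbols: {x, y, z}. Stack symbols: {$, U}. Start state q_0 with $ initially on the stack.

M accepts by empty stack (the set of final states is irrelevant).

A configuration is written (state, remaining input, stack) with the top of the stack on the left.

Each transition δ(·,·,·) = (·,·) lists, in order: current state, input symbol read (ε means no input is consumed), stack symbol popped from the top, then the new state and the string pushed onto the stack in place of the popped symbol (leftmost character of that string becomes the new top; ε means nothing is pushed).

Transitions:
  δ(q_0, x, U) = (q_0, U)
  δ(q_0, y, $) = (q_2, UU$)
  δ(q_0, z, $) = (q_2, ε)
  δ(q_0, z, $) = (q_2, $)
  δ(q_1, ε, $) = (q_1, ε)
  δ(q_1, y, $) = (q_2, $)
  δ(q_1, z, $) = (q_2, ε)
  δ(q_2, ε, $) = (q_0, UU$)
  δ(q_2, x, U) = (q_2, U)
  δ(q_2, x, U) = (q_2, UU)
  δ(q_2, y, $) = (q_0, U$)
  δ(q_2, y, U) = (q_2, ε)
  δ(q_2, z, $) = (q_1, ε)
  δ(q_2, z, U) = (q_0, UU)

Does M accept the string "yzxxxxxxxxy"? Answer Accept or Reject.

No computation consumes all input and empties the stack.

Reject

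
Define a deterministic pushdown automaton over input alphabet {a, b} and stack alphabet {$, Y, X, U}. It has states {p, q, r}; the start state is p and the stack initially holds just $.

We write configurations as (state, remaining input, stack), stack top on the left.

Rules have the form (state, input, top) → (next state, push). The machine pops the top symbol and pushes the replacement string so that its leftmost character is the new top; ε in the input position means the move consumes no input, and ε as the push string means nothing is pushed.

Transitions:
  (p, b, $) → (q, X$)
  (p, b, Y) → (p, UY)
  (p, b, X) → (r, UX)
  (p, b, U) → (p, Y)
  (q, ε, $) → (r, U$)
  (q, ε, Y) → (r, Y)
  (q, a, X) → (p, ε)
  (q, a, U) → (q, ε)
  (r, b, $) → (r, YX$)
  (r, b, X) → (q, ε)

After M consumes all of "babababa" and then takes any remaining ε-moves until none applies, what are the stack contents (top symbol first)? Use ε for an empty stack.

(p, babababa, $)
  read b, top $: go to q, push X$ → (q, abababa, X$)
  read a, top X: go to p, push ε → (p, bababa, $)
  read b, top $: go to q, push X$ → (q, ababa, X$)
  read a, top X: go to p, push ε → (p, baba, $)
  read b, top $: go to q, push X$ → (q, aba, X$)
  read a, top X: go to p, push ε → (p, ba, $)
  read b, top $: go to q, push X$ → (q, a, X$)
  read a, top X: go to p, push ε → (p, ε, $)
All input consumed in state p with stack $.

$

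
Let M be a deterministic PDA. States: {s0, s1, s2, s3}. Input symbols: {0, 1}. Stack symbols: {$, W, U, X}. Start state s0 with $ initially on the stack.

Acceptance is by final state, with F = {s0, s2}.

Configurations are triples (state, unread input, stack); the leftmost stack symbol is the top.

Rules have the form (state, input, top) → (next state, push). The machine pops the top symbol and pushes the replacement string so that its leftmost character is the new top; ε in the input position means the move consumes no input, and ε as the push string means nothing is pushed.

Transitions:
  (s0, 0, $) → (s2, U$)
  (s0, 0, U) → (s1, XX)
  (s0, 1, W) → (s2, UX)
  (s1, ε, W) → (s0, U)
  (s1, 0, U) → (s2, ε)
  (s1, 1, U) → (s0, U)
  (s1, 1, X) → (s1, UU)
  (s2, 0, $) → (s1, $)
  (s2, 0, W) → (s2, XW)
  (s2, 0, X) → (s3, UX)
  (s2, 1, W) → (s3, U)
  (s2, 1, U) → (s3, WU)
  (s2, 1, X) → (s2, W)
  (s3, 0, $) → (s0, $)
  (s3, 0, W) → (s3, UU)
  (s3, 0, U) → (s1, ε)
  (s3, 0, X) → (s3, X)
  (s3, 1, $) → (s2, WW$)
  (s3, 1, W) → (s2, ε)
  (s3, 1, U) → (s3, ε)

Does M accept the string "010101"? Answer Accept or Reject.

Accept

(s0, 010101, $)
  read 0, top $: go to s2, push U$ → (s2, 10101, U$)
  read 1, top U: go to s3, push WU → (s3, 0101, WU$)
  read 0, top W: go to s3, push UU → (s3, 101, UUU$)
  read 1, top U: go to s3, push ε → (s3, 01, UU$)
  read 0, top U: go to s1, push ε → (s1, 1, U$)
  read 1, top U: go to s0, push U → (s0, ε, U$)
All input consumed; state s0 ∈ F.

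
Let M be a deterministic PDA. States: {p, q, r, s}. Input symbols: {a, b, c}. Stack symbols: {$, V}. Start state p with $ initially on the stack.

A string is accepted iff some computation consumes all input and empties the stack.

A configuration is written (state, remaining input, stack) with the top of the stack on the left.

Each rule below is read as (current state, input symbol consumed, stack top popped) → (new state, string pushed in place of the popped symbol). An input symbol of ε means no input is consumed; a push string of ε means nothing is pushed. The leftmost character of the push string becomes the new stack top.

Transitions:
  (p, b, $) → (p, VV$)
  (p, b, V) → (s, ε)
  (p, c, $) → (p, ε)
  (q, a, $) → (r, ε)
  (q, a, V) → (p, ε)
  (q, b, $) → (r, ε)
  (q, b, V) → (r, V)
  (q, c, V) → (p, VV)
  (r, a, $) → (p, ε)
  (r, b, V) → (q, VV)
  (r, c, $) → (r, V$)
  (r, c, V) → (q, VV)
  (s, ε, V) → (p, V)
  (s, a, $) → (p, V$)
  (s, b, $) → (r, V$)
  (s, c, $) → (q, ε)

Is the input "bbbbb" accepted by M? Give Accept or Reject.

(p, bbbbb, $) ⊢ (p, bbbb, VV$) ⊢ (s, bbb, V$) ⊢ (p, bbb, V$) ⊢ (s, bb, $) ⊢ (r, b, V$) ⊢ (q, ε, VV$)
All input consumed; stack is VV$, not empty, and no further ε-move applies.

Reject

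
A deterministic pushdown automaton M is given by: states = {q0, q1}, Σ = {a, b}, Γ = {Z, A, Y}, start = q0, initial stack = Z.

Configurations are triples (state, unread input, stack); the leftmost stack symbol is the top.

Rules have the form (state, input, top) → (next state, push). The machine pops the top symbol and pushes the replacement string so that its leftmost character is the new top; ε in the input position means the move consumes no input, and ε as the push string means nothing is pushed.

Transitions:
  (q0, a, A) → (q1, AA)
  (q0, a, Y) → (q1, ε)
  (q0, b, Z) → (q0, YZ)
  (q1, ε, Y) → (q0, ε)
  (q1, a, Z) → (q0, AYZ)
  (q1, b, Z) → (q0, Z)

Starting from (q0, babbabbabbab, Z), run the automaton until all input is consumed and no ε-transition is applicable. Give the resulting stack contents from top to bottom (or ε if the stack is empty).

(q0, babbabbabbab, Z)
  read b, top Z: go to q0, push YZ → (q0, abbabbabbab, YZ)
  read a, top Y: go to q1, push ε → (q1, bbabbabbab, Z)
  read b, top Z: go to q0, push Z → (q0, babbabbab, Z)
  read b, top Z: go to q0, push YZ → (q0, abbabbab, YZ)
  read a, top Y: go to q1, push ε → (q1, bbabbab, Z)
  read b, top Z: go to q0, push Z → (q0, babbab, Z)
  read b, top Z: go to q0, push YZ → (q0, abbab, YZ)
  read a, top Y: go to q1, push ε → (q1, bbab, Z)
  read b, top Z: go to q0, push Z → (q0, bab, Z)
  read b, top Z: go to q0, push YZ → (q0, ab, YZ)
  read a, top Y: go to q1, push ε → (q1, b, Z)
  read b, top Z: go to q0, push Z → (q0, ε, Z)
All input consumed in state q0 with stack Z.

Z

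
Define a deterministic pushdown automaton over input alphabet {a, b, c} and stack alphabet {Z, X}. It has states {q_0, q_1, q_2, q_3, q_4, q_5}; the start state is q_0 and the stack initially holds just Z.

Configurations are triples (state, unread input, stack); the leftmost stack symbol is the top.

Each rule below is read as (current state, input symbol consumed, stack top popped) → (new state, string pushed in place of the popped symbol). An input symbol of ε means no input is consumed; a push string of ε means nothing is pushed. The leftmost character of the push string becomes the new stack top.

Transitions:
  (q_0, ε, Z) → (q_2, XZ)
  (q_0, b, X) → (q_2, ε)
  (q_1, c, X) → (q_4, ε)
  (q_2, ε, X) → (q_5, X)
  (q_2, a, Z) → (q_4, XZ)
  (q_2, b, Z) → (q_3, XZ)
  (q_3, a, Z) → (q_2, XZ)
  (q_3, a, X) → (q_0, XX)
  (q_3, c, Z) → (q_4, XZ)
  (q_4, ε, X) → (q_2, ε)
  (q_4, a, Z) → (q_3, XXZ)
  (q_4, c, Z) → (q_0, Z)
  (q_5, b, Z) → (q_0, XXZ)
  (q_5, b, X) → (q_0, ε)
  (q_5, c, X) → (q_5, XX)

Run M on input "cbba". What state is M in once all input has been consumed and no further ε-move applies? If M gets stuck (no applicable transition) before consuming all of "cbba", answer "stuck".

(q_0, cbba, Z) ⊢ (q_2, cbba, XZ) ⊢ (q_5, cbba, XZ) ⊢ (q_5, bba, XXZ) ⊢ (q_0, ba, XZ) ⊢ (q_2, a, Z) ⊢ (q_4, ε, XZ) ⊢ (q_2, ε, Z)
All input consumed; M is in state q_2.

q_2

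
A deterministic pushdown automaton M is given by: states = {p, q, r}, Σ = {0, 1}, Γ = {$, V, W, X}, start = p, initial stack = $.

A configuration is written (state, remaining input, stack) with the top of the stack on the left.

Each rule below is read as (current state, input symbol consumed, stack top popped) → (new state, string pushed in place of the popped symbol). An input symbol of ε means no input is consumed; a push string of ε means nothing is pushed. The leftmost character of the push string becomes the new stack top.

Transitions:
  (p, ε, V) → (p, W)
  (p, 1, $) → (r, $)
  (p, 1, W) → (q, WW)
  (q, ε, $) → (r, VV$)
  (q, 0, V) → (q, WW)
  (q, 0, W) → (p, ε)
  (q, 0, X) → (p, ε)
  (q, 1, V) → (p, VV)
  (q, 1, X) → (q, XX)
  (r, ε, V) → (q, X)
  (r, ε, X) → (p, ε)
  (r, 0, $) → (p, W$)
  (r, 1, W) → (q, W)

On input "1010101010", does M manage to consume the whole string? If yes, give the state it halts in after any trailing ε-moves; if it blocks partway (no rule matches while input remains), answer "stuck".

(p, 1010101010, $)
  read 1, top $: go to r, push $ → (r, 010101010, $)
  read 0, top $: go to p, push W$ → (p, 10101010, W$)
  read 1, top W: go to q, push WW → (q, 0101010, WW$)
  read 0, top W: go to p, push ε → (p, 101010, W$)
  read 1, top W: go to q, push WW → (q, 01010, WW$)
  read 0, top W: go to p, push ε → (p, 1010, W$)
  read 1, top W: go to q, push WW → (q, 010, WW$)
  read 0, top W: go to p, push ε → (p, 10, W$)
  read 1, top W: go to q, push WW → (q, 0, WW$)
  read 0, top W: go to p, push ε → (p, ε, W$)
All input consumed; M is in state p.

p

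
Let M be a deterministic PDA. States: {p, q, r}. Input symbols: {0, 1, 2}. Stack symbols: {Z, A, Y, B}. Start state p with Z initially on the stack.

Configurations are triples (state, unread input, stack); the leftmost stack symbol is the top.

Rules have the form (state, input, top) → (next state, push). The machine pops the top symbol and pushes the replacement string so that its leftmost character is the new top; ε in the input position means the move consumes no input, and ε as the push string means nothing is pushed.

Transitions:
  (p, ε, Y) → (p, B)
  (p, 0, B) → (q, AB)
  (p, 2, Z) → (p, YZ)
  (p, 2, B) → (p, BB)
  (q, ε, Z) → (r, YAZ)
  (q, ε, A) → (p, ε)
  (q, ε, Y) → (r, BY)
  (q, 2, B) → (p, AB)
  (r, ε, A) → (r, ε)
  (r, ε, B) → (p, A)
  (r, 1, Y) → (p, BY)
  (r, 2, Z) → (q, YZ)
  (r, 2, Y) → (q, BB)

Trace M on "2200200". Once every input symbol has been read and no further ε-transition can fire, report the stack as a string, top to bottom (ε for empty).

(p, 2200200, Z) ⊢ (p, 200200, YZ) ⊢ (p, 200200, BZ) ⊢ (p, 00200, BBZ) ⊢ (q, 0200, ABBZ) ⊢ (p, 0200, BBZ) ⊢ (q, 200, ABBZ) ⊢ (p, 200, BBZ) ⊢ (p, 00, BBBZ) ⊢ (q, 0, ABBBZ) ⊢ (p, 0, BBBZ) ⊢ (q, ε, ABBBZ) ⊢ (p, ε, BBBZ)
All input consumed in state p with stack BBBZ.

BBBZ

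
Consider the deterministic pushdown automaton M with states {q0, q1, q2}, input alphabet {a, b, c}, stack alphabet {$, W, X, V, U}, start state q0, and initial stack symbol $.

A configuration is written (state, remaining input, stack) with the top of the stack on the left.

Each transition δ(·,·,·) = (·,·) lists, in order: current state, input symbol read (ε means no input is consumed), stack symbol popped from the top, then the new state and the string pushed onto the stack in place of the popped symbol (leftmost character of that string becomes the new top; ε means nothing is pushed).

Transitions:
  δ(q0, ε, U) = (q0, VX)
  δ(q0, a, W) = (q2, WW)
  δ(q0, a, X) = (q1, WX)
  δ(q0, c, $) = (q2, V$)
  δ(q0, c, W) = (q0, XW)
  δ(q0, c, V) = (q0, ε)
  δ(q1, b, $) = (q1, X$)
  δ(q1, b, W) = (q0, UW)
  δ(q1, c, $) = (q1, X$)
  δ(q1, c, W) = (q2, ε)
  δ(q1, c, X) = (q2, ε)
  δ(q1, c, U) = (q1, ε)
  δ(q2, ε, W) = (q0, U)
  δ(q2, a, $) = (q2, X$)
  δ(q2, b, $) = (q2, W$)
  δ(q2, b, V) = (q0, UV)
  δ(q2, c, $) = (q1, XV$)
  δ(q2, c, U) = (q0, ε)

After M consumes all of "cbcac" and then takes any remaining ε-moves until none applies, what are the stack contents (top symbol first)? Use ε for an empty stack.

XV$

(q0, cbcac, $) ⊢ (q2, bcac, V$) ⊢ (q0, cac, UV$) ⊢ (q0, cac, VXV$) ⊢ (q0, ac, XV$) ⊢ (q1, c, WXV$) ⊢ (q2, ε, XV$)
All input consumed in state q2 with stack XV$.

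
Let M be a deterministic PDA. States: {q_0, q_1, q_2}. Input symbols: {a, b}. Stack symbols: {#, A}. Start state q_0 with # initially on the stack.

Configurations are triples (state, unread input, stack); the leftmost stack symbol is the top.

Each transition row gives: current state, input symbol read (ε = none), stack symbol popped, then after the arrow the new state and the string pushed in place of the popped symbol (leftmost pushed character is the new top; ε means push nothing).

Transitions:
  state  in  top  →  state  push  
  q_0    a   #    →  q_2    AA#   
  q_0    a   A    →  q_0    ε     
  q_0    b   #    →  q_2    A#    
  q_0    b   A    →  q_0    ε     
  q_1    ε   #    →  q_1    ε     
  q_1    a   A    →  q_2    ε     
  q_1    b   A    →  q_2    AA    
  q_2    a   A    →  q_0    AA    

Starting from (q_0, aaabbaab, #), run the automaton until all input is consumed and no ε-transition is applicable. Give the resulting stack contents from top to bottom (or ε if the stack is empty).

AA#

(q_0, aaabbaab, #) ⊢ (q_2, aabbaab, AA#) ⊢ (q_0, abbaab, AAA#) ⊢ (q_0, bbaab, AA#) ⊢ (q_0, baab, A#) ⊢ (q_0, aab, #) ⊢ (q_2, ab, AA#) ⊢ (q_0, b, AAA#) ⊢ (q_0, ε, AA#)
All input consumed in state q_0 with stack AA#.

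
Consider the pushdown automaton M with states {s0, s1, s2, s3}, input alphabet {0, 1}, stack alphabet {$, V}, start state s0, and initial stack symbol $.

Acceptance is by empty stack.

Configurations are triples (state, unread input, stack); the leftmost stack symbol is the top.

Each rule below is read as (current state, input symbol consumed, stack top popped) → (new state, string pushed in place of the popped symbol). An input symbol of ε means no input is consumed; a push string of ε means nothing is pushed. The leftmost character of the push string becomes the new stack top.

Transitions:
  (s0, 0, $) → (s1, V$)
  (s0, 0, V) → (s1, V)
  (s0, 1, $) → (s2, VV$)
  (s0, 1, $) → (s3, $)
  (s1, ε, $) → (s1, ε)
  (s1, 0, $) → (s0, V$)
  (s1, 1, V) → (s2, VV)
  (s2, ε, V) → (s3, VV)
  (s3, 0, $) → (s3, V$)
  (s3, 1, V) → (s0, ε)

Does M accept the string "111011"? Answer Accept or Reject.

No computation consumes all input and empties the stack.

Reject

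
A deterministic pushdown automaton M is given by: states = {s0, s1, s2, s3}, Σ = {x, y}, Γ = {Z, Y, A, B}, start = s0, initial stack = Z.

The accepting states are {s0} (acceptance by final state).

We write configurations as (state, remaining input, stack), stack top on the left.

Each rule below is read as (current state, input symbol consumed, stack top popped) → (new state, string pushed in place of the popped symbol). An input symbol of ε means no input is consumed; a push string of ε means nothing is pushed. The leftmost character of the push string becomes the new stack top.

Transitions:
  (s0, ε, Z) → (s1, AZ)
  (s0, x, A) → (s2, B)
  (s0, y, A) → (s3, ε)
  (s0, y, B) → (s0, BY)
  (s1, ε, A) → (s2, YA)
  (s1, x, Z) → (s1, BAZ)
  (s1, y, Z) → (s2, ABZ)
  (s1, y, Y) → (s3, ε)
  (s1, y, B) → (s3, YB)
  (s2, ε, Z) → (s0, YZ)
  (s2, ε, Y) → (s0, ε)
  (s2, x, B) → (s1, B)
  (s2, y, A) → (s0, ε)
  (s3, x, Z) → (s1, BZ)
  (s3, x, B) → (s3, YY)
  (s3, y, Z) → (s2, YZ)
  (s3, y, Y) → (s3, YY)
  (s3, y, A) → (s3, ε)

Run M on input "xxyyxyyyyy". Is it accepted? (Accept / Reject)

Reject

(s0, xxyyxyyyyy, Z)
  ε-move, top Z: go to s1, push AZ → (s1, xxyyxyyyyy, AZ)
  ε-move, top A: go to s2, push YA → (s2, xxyyxyyyyy, YAZ)
  ε-move, top Y: go to s0, push ε → (s0, xxyyxyyyyy, AZ)
  read x, top A: go to s2, push B → (s2, xyyxyyyyy, BZ)
  read x, top B: go to s1, push B → (s1, yyxyyyyy, BZ)
  read y, top B: go to s3, push YB → (s3, yxyyyyy, YBZ)
  read y, top Y: go to s3, push YY → (s3, xyyyyy, YYBZ)
No transition applies at (s3, xyyyyy, YYBZ); input not fully consumed.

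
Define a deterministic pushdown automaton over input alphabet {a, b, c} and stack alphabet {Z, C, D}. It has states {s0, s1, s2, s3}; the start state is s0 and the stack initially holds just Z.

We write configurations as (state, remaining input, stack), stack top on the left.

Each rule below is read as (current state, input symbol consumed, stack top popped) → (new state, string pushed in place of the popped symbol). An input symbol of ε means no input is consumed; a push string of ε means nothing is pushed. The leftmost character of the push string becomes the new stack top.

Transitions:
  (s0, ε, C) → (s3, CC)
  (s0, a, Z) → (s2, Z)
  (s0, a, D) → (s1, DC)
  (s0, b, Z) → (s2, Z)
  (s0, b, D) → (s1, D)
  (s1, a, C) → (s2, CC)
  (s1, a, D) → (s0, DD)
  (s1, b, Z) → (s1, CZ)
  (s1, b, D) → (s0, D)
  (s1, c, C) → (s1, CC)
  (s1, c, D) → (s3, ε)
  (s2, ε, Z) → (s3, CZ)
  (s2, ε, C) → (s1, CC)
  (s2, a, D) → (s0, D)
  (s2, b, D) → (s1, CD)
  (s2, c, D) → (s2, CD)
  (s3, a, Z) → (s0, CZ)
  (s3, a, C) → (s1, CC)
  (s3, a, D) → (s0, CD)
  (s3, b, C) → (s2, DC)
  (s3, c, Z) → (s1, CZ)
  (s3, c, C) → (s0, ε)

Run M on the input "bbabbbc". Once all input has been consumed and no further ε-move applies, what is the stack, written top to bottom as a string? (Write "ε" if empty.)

CZ

(s0, bbabbbc, Z)
  read b, top Z: go to s2, push Z → (s2, babbbc, Z)
  ε-move, top Z: go to s3, push CZ → (s3, babbbc, CZ)
  read b, top C: go to s2, push DC → (s2, abbbc, DCZ)
  read a, top D: go to s0, push D → (s0, bbbc, DCZ)
  read b, top D: go to s1, push D → (s1, bbc, DCZ)
  read b, top D: go to s0, push D → (s0, bc, DCZ)
  read b, top D: go to s1, push D → (s1, c, DCZ)
  read c, top D: go to s3, push ε → (s3, ε, CZ)
All input consumed in state s3 with stack CZ.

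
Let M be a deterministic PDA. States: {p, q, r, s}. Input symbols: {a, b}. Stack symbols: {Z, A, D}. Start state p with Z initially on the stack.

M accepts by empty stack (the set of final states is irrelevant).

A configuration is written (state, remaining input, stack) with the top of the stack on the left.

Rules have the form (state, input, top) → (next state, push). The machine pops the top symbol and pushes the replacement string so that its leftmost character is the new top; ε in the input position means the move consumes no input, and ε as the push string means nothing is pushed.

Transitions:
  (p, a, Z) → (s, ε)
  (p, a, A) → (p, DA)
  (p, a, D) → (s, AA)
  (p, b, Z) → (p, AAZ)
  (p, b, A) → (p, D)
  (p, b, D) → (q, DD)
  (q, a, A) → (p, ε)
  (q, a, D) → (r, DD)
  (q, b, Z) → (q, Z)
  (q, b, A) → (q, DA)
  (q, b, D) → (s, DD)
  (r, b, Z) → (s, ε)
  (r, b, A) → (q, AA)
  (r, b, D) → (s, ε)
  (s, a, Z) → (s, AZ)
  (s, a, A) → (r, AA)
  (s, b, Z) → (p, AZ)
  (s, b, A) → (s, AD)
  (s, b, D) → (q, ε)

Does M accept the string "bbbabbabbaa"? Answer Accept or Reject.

Accept

(p, bbbabbabbaa, Z)
  read b, top Z: go to p, push AAZ → (p, bbabbabbaa, AAZ)
  read b, top A: go to p, push D → (p, babbabbaa, DAZ)
  read b, top D: go to q, push DD → (q, abbabbaa, DDAZ)
  read a, top D: go to r, push DD → (r, bbabbaa, DDDAZ)
  read b, top D: go to s, push ε → (s, babbaa, DDAZ)
  read b, top D: go to q, push ε → (q, abbaa, DAZ)
  read a, top D: go to r, push DD → (r, bbaa, DDAZ)
  read b, top D: go to s, push ε → (s, baa, DAZ)
  read b, top D: go to q, push ε → (q, aa, AZ)
  read a, top A: go to p, push ε → (p, a, Z)
  read a, top Z: go to s, push ε → (s, ε, ε)
All input consumed and the stack is empty.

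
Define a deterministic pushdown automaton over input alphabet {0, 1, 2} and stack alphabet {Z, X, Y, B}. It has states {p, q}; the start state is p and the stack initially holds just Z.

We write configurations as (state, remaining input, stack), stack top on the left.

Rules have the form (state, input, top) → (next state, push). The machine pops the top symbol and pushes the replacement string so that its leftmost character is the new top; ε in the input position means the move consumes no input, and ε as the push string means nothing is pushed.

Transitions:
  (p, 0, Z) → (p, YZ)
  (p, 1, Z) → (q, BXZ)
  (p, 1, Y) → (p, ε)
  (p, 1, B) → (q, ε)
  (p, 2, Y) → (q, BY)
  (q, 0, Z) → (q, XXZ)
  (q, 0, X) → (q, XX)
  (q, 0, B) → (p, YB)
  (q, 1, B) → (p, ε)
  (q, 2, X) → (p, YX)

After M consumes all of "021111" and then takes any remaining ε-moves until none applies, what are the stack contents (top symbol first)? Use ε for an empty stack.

XZ

(p, 021111, Z)
  read 0, top Z: go to p, push YZ → (p, 21111, YZ)
  read 2, top Y: go to q, push BY → (q, 1111, BYZ)
  read 1, top B: go to p, push ε → (p, 111, YZ)
  read 1, top Y: go to p, push ε → (p, 11, Z)
  read 1, top Z: go to q, push BXZ → (q, 1, BXZ)
  read 1, top B: go to p, push ε → (p, ε, XZ)
All input consumed in state p with stack XZ.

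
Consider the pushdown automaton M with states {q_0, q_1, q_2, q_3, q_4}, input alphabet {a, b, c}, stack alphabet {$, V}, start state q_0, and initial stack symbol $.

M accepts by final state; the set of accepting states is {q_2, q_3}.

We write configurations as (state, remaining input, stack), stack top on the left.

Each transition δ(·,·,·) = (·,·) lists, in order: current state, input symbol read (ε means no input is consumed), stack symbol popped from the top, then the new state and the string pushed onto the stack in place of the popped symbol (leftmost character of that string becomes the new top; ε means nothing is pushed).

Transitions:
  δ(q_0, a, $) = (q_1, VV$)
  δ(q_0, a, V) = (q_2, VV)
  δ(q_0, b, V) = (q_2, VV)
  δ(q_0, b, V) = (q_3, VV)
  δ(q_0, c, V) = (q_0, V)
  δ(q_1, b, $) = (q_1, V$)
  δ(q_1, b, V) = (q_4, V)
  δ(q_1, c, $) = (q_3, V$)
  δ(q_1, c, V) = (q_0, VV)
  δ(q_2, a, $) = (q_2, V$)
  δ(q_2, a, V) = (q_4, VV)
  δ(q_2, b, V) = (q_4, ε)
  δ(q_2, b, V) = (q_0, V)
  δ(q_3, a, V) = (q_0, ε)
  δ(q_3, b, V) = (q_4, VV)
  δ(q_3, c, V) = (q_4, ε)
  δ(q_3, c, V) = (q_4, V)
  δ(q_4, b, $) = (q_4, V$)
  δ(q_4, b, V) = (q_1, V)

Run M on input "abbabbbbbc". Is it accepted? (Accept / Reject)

No computation consumes all input and reaches a final state.

Reject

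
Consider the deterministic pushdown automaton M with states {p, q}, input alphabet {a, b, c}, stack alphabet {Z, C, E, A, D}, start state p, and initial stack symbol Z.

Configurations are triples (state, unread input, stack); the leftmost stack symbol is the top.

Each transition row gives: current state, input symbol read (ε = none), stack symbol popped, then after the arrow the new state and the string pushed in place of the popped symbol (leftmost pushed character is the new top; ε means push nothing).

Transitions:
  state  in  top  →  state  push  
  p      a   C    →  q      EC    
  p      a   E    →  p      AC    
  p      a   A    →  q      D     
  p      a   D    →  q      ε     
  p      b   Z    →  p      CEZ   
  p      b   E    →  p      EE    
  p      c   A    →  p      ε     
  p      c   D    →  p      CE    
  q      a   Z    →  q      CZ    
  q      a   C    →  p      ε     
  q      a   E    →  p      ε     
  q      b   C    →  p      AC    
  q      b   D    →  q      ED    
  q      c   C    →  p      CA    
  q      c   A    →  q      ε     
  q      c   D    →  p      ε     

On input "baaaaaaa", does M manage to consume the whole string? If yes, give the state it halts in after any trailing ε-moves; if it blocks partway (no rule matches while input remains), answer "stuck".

(p, baaaaaaa, Z)
  read b, top Z: go to p, push CEZ → (p, aaaaaaa, CEZ)
  read a, top C: go to q, push EC → (q, aaaaaa, ECEZ)
  read a, top E: go to p, push ε → (p, aaaaa, CEZ)
  read a, top C: go to q, push EC → (q, aaaa, ECEZ)
  read a, top E: go to p, push ε → (p, aaa, CEZ)
  read a, top C: go to q, push EC → (q, aa, ECEZ)
  read a, top E: go to p, push ε → (p, a, CEZ)
  read a, top C: go to q, push EC → (q, ε, ECEZ)
All input consumed; M is in state q.

q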